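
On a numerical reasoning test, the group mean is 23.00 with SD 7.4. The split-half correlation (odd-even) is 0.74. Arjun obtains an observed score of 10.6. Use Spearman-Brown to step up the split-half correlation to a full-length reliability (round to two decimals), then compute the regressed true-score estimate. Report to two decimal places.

12.46

Spearman-Brown: ρ = 2r/(1 + r) = 2(0.74)/(1 + 0.74) = 1.480/1.74 = 0.8506 → 0.85
T̂ = ρX + (1 − ρ)μ
  = 0.85 × 10.6 + 0.15 × 23.00
  = 9.010 + 3.4500
  = 12.460
  ≈ 12.46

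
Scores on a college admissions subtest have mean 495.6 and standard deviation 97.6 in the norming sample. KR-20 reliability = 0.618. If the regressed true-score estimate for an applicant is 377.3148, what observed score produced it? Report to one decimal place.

304.2

T̂ = ρX + (1 − ρ)μ  ⇒  X = (T̂ − (1 − ρ)μ) / ρ
X = (377.3148 − 0.382 × 495.6) / 0.618 = (377.3148 − 189.3192) / 0.618 = 187.9956 / 0.618 = 304.200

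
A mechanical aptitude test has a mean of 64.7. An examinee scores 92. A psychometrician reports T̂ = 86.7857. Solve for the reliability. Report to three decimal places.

T̂ = ρX + (1 − ρ)μ  ⇒  T̂ − μ = ρ(X − μ)
ρ = (T̂ − μ)/(X − μ) = (86.7857 − 64.7) / (92 − 64.7) = 22.0857 / 27.3 = 0.80900

0.809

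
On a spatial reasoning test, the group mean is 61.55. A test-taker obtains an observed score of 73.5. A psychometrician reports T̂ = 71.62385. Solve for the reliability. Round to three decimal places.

T̂ = ρX + (1 − ρ)μ  ⇒  T̂ − μ = ρ(X − μ)
ρ = (T̂ − μ)/(X − μ) = (71.62385 − 61.55) / (73.5 − 61.55) = 10.07385 / 11.95 = 0.84300

0.843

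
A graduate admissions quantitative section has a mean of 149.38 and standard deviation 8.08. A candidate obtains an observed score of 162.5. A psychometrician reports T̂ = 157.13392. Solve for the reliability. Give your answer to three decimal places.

T̂ = ρX + (1 − ρ)μ  ⇒  T̂ − μ = ρ(X − μ)
ρ = (T̂ − μ)/(X − μ) = (157.13392 − 149.38) / (162.5 − 149.38) = 7.75392 / 13.12 = 0.59100

0.591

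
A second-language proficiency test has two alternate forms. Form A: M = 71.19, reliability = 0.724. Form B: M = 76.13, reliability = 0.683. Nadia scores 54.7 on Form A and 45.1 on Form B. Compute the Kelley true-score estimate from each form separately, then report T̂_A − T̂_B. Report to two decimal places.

T̂_A = 0.724(54.7) + 0.276(71.19) = 59.2512
T̂_B = 0.683(45.1) + 0.317(76.13) = 54.9365
T̂_A − T̂_B = 4.3147

4.31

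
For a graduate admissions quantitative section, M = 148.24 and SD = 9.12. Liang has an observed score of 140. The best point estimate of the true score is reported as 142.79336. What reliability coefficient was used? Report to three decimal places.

T̂ = ρX + (1 − ρ)μ  ⇒  T̂ − μ = ρ(X − μ)
ρ = (T̂ − μ)/(X − μ) = (142.79336 − 148.24) / (140 − 148.24) = -5.44664 / -8.24 = 0.66100

0.661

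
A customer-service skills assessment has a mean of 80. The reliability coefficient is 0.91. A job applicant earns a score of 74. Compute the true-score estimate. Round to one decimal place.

T̂ = 0.91(74) + 0.09(80) = 67.34 + 7.20 = 74.54 → 74.5

74.5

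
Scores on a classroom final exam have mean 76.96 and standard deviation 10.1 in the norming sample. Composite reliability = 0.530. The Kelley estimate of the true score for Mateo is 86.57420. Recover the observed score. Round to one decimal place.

T̂ = ρX + (1 − ρ)μ  ⇒  X = (T̂ − (1 − ρ)μ) / ρ
X = (86.57420 − 0.470 × 76.96) / 0.530 = (86.57420 − 36.17120) / 0.530 = 50.40300 / 0.530 = 95.100

95.1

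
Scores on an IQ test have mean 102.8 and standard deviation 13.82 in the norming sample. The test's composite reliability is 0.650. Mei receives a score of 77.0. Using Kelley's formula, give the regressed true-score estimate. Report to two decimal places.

86.03

T̂ = ρX + (1 − ρ)μ
  = 0.650 × 77.0 + 0.350 × 102.8
  = 50.0500 + 35.9800
  = 86.030
  ≈ 86.03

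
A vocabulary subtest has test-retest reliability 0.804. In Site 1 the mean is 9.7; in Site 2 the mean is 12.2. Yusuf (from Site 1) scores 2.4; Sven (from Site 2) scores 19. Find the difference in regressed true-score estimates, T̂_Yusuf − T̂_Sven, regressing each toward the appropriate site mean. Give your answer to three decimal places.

-13.836

T̂_Yusuf = 0.804(2.4) + 0.196(9.7) = 3.83080
T̂_Sven = 0.804(19) + 0.196(12.2) = 17.66720
Difference = 3.83080 − 17.66720 = -13.83640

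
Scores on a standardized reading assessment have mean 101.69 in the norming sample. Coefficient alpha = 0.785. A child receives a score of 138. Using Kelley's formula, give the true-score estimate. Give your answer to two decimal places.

130.19

T̂ = 0.785(138) + 0.215(101.69) = 108.330 + 21.86335 = 130.193 → 130.19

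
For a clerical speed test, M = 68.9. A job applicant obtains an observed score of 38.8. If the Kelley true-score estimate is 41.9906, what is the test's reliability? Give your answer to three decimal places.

0.894

T̂ = ρX + (1 − ρ)μ  ⇒  T̂ − μ = ρ(X − μ)
ρ = (T̂ − μ)/(X − μ) = (41.9906 − 68.9) / (38.8 − 68.9) = -26.9094 / -30.1 = 0.89400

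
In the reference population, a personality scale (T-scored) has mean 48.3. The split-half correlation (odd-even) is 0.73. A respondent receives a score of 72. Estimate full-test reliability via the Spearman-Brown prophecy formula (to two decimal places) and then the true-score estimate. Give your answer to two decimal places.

Spearman-Brown: ρ = 2r/(1 + r) = 2(0.73)/(1 + 0.73) = 1.460/1.73 = 0.8439 → 0.84
T̂ = 0.84(72) + 0.16(48.3) = 60.48 + 7.728 = 68.208 → 68.21

68.21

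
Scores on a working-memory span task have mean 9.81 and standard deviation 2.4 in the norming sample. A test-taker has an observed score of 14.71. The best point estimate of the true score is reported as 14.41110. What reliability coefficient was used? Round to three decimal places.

0.939

T̂ = ρX + (1 − ρ)μ  ⇒  T̂ − μ = ρ(X − μ)
ρ = (T̂ − μ)/(X − μ) = (14.41110 − 9.81) / (14.71 − 9.81) = 4.60110 / 4.90 = 0.93900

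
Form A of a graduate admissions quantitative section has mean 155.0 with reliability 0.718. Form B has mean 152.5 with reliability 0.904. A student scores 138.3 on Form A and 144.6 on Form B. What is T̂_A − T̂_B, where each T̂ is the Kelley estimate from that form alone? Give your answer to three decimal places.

-2.349

T̂_A = 0.718(138.3) + 0.282(155.0) = 143.00940
T̂_B = 0.904(144.6) + 0.096(152.5) = 145.35840
T̂_A − T̂_B = -2.34900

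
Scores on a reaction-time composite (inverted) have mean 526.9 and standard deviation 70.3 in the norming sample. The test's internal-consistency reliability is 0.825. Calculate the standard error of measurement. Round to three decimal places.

29.409

SEM = SD · √(1 − ρ) = 70.3 × √0.175 = 70.3 × 0.4183 = 29.4086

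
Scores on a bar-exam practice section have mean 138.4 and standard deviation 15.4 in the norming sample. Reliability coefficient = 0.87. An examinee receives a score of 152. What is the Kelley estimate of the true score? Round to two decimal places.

150.23

T̂ = ρX + (1 − ρ)μ
  = 0.87 × 152 + 0.13 × 138.4
  = 132.24 + 17.992
  = 150.232
  ≈ 150.23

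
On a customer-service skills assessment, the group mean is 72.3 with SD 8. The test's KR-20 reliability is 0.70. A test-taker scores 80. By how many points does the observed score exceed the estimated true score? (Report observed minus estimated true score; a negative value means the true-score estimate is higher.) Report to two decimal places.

2.31

Weight the observed score by reliability and the mean by (1 − reliability): T̂ = 0.70·80 + 0.30·72.3 = 56.00 + 21.690 = 77.6900.
X − T̂ = 80 − 77.690 = 2.310 → 2.31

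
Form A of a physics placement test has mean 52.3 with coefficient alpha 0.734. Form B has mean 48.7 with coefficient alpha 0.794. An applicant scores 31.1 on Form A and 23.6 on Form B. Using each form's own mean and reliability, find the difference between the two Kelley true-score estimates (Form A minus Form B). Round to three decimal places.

7.969

T̂_A = 0.734(31.1) + 0.266(52.3) = 36.73920
T̂_B = 0.794(23.6) + 0.206(48.7) = 28.77060
T̂_A − T̂_B = 7.96860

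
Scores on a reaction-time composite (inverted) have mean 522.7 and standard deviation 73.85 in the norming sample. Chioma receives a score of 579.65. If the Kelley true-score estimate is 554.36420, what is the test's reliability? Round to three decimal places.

T̂ = ρX + (1 − ρ)μ  ⇒  T̂ − μ = ρ(X − μ)
ρ = (T̂ − μ)/(X − μ) = (554.36420 − 522.7) / (579.65 − 522.7) = 31.66420 / 56.95 = 0.55600

0.556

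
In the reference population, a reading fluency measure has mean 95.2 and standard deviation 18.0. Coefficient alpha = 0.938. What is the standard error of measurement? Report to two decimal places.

SEM = SD · √(1 − ρ) = 18.0 × √0.062 = 18.0 × 0.2490 = 4.482

4.48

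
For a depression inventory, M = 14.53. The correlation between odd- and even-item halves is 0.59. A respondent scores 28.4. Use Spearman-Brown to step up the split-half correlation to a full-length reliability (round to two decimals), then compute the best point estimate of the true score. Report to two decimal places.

Spearman-Brown: ρ = 2r/(1 + r) = 2(0.59)/(1 + 0.59) = 1.180/1.59 = 0.7421 → 0.74
Weight the observed score by reliability and the mean by (1 − reliability): T̂ = 0.74·28.4 + 0.26·14.53 = 21.016 + 3.7778 = 24.794.

24.79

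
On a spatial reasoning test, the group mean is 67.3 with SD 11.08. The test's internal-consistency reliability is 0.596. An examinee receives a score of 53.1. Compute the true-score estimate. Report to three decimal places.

58.837

Regress the observed score toward the mean by the unreliability: T̂ = 0.596·53.1 + 0.404·67.3 = 31.6476 + 27.1892 = 58.8368.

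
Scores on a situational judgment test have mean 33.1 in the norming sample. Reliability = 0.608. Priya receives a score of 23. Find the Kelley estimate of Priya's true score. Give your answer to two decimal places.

T̂ = 0.608(23) + 0.392(33.1) = 13.984 + 12.9752 = 26.959 → 26.96

26.96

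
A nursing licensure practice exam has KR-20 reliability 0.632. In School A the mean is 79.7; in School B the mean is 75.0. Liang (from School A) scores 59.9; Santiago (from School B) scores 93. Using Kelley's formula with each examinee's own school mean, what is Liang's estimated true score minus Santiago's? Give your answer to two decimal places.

T̂_Liang = 0.632(59.9) + 0.368(79.7) = 67.1864
T̂_Santiago = 0.632(93) + 0.368(75.0) = 86.3760
Difference = 67.1864 − 86.3760 = -19.1896

-19.19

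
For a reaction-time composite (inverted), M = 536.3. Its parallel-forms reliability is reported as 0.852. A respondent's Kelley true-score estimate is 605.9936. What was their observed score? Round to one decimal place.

T̂ = ρX + (1 − ρ)μ  ⇒  X = (T̂ − (1 − ρ)μ) / ρ
X = (605.9936 − 0.148 × 536.3) / 0.852 = (605.9936 − 79.3724) / 0.852 = 526.6212 / 0.852 = 618.100

618.1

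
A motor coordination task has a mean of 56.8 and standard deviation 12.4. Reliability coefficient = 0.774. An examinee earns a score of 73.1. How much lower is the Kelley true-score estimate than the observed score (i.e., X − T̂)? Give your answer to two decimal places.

3.68

T̂ = ρX + (1 − ρ)μ
  = 0.774 × 73.1 + 0.226 × 56.8
  = 56.5794 + 12.8368
  = 69.4162
  ≈ 69.416
X − T̂ = 73.1 − 69.416 = 3.684 → 3.68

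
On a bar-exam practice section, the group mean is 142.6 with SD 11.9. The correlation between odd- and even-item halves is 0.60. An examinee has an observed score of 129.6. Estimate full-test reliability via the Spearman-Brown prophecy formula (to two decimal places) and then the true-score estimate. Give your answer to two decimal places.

132.85

Spearman-Brown: ρ = 2r/(1 + r) = 2(0.60)/(1 + 0.60) = 1.200/1.60 = 0.7500 → 0.75
Weight the observed score by reliability and the mean by (1 − reliability): T̂ = 0.75·129.6 + 0.25·142.6 = 97.200 + 35.650 = 132.850.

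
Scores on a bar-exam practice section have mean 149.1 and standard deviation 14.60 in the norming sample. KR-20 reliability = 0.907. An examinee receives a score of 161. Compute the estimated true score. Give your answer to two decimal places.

159.89

Kelley's formula gives T̂ = 0.907·161 + 0.093·149.1 = 146.027 + 13.8663 = 159.893.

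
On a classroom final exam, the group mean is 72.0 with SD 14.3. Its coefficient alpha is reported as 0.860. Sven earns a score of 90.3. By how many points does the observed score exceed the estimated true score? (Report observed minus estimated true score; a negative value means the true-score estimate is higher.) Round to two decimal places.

2.56

T̂ = 0.860(90.3) + 0.140(72.0) = 77.6580 + 10.0800 = 87.7380 → 87.738
X − T̂ = 90.3 − 87.738 = 2.562 → 2.56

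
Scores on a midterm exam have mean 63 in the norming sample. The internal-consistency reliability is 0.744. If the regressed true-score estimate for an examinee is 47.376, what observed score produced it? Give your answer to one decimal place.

42.0

T̂ = ρX + (1 − ρ)μ  ⇒  X = (T̂ − (1 − ρ)μ) / ρ
X = (47.376 − 0.256 × 63) / 0.744 = (47.376 − 16.128) / 0.744 = 31.248 / 0.744 = 42.000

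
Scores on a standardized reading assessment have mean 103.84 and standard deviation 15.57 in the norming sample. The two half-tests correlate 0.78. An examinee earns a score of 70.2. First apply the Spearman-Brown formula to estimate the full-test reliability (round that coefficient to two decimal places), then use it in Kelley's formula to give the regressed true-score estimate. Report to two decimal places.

74.24

Spearman-Brown: ρ = 2r/(1 + r) = 2(0.78)/(1 + 0.78) = 1.560/1.78 = 0.8764 → 0.88
Kelley's formula gives T̂ = 0.88·70.2 + 0.12·103.84 = 61.776 + 12.4608 = 74.237.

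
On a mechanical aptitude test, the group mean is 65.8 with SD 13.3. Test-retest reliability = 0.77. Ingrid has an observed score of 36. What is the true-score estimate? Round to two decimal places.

42.85

T̂ = ρX + (1 − ρ)μ
  = 0.77 × 36 + 0.23 × 65.8
  = 27.72 + 15.134
  = 42.854
  ≈ 42.85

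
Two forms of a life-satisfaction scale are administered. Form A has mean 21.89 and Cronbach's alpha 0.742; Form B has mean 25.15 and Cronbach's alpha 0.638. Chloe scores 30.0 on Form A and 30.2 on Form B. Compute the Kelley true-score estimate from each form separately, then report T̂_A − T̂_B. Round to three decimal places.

-0.464

T̂_A = 0.742(30.0) + 0.258(21.89) = 27.90762
T̂_B = 0.638(30.2) + 0.362(25.15) = 28.37190
T̂_A − T̂_B = -0.46428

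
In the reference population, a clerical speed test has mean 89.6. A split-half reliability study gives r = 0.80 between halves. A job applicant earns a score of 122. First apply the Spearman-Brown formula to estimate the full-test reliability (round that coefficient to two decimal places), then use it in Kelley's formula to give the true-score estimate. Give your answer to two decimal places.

118.44

Spearman-Brown: ρ = 2r/(1 + r) = 2(0.80)/(1 + 0.80) = 1.600/1.80 = 0.8889 → 0.89
Regress the observed score toward the mean by the unreliability: T̂ = 0.89·122 + 0.11·89.6 = 108.58 + 9.856 = 118.436.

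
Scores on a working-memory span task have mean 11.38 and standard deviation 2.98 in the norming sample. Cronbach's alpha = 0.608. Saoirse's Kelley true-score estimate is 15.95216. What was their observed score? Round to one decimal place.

T̂ = ρX + (1 − ρ)μ  ⇒  X = (T̂ − (1 − ρ)μ) / ρ
X = (15.95216 − 0.392 × 11.38) / 0.608 = (15.95216 − 4.46096) / 0.608 = 11.49120 / 0.608 = 18.900

18.9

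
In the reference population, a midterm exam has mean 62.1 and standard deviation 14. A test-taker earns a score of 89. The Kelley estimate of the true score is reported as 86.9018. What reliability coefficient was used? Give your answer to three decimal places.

0.922

T̂ = ρX + (1 − ρ)μ  ⇒  T̂ − μ = ρ(X − μ)
ρ = (T̂ − μ)/(X − μ) = (86.9018 − 62.1) / (89 − 62.1) = 24.8018 / 26.9 = 0.92200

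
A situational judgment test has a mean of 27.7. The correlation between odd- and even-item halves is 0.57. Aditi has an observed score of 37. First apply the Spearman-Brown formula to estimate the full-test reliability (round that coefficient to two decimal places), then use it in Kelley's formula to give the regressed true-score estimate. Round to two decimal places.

Spearman-Brown: ρ = 2r/(1 + r) = 2(0.57)/(1 + 0.57) = 1.140/1.57 = 0.7261 → 0.73
Kelley's formula gives T̂ = 0.73·37 + 0.27·27.7 = 27.01 + 7.479 = 34.489.

34.49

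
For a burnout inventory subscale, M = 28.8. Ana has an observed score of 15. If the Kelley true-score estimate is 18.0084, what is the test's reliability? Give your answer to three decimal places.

0.782

T̂ = ρX + (1 − ρ)μ  ⇒  T̂ − μ = ρ(X − μ)
ρ = (T̂ − μ)/(X − μ) = (18.0084 − 28.8) / (15 − 28.8) = -10.7916 / -13.8 = 0.78200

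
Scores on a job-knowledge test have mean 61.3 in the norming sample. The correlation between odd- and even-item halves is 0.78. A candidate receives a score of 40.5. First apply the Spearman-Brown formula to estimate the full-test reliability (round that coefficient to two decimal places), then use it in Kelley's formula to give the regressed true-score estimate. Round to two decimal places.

Spearman-Brown: ρ = 2r/(1 + r) = 2(0.78)/(1 + 0.78) = 1.560/1.78 = 0.8764 → 0.88
T̂ = ρX + (1 − ρ)μ
  = 0.88 × 40.5 + 0.12 × 61.3
  = 35.640 + 7.356
  = 42.996
  ≈ 43.00

43.00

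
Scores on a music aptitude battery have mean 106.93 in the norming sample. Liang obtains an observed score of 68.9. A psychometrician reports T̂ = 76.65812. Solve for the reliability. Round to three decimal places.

T̂ = ρX + (1 − ρ)μ  ⇒  T̂ − μ = ρ(X − μ)
ρ = (T̂ − μ)/(X − μ) = (76.65812 − 106.93) / (68.9 − 106.93) = -30.27188 / -38.03 = 0.79600

0.796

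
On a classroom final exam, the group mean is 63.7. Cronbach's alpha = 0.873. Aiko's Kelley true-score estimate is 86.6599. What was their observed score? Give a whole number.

90

T̂ = ρX + (1 − ρ)μ  ⇒  X = (T̂ − (1 − ρ)μ) / ρ
X = (86.6599 − 0.127 × 63.7) / 0.873 = (86.6599 − 8.0899) / 0.873 = 78.5700 / 0.873 = 90.00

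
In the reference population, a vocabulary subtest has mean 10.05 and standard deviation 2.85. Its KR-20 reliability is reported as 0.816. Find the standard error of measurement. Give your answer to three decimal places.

SEM = SD · √(1 − ρ) = 2.85 × √0.184 = 2.85 × 0.4290 = 1.2225

1.223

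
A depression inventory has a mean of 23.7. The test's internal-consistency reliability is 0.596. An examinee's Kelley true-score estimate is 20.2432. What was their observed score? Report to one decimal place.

T̂ = ρX + (1 − ρ)μ  ⇒  X = (T̂ − (1 − ρ)μ) / ρ
X = (20.2432 − 0.404 × 23.7) / 0.596 = (20.2432 − 9.5748) / 0.596 = 10.6684 / 0.596 = 17.900

17.9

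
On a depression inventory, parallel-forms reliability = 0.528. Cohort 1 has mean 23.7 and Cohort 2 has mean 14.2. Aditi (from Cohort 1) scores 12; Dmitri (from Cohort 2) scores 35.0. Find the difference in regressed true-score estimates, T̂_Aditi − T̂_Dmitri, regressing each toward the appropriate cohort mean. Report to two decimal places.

T̂_Aditi = 0.528(12) + 0.472(23.7) = 17.5224
T̂_Dmitri = 0.528(35.0) + 0.472(14.2) = 25.1824
Difference = 17.5224 − 25.1824 = -7.6600

-7.66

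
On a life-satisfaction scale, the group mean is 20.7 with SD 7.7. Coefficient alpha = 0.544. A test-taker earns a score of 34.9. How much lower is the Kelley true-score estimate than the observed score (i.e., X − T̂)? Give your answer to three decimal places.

T̂ = 0.544(34.9) + 0.456(20.7) = 18.9856 + 9.4392 = 28.42480 → 28.4248
X − T̂ = 34.9 − 28.4248 = 6.4752 → 6.475

6.475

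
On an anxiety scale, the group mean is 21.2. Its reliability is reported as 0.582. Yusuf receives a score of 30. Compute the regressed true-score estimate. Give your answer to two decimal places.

Kelley's formula gives T̂ = 0.582·30 + 0.418·21.2 = 17.460 + 8.8616 = 26.322.

26.32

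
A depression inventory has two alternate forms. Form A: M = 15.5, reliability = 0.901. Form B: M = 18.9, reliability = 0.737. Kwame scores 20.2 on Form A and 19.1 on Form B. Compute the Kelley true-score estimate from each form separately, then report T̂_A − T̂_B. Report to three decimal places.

T̂_A = 0.901(20.2) + 0.099(15.5) = 19.73470
T̂_B = 0.737(19.1) + 0.263(18.9) = 19.04740
T̂_A − T̂_B = 0.68730

0.687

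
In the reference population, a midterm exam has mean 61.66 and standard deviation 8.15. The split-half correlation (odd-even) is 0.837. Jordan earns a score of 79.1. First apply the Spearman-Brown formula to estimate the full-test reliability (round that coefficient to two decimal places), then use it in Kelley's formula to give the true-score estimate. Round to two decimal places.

77.53

Spearman-Brown: ρ = 2r/(1 + r) = 2(0.837)/(1 + 0.837) = 1.6740/1.837 = 0.9113 → 0.91
Weight the observed score by reliability and the mean by (1 − reliability): T̂ = 0.91·79.1 + 0.09·61.66 = 71.981 + 5.5494 = 77.530.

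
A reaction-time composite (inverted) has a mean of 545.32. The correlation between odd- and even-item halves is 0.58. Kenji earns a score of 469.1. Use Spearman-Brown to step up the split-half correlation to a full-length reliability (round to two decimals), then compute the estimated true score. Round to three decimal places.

489.679

Spearman-Brown: ρ = 2r/(1 + r) = 2(0.58)/(1 + 0.58) = 1.160/1.58 = 0.7342 → 0.73
T̂ = ρX + (1 − ρ)μ
  = 0.73 × 469.1 + 0.27 × 545.32
  = 342.443 + 147.2364
  = 489.6794
  ≈ 489.679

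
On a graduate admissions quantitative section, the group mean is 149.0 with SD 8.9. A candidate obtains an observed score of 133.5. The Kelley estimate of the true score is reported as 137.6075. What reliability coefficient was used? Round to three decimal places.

0.735

T̂ = ρX + (1 − ρ)μ  ⇒  T̂ − μ = ρ(X − μ)
ρ = (T̂ − μ)/(X − μ) = (137.6075 − 149.0) / (133.5 − 149.0) = -11.3925 / -15.5 = 0.73500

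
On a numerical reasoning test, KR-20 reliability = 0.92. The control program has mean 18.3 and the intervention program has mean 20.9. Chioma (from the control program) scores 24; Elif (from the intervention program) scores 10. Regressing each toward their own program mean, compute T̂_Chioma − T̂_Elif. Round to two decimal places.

12.67

T̂_Chioma = 0.92(24) + 0.08(18.3) = 23.5440
T̂_Elif = 0.92(10) + 0.08(20.9) = 10.8720
Difference = 23.5440 − 10.8720 = 12.6720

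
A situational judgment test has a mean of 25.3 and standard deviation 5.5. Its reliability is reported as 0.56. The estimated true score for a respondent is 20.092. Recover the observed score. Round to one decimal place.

T̂ = ρX + (1 − ρ)μ  ⇒  X = (T̂ − (1 − ρ)μ) / ρ
X = (20.092 − 0.44 × 25.3) / 0.56 = (20.092 − 11.132) / 0.56 = 8.960 / 0.56 = 16.000

16.0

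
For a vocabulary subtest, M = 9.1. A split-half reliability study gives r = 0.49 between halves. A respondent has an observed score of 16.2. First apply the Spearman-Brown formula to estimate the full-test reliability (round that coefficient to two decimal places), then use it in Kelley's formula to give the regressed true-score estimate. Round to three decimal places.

13.786

Spearman-Brown: ρ = 2r/(1 + r) = 2(0.49)/(1 + 0.49) = 0.980/1.49 = 0.6577 → 0.66
T̂ = 0.66(16.2) + 0.34(9.1) = 10.692 + 3.094 = 13.7860 → 13.786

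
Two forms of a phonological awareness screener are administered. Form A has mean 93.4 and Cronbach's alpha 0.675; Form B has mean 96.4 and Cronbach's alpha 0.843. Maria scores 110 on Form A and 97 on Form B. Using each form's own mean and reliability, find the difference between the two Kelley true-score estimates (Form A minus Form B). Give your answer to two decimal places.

7.70

T̂_A = 0.675(110) + 0.325(93.4) = 104.6050
T̂_B = 0.843(97) + 0.157(96.4) = 96.9058
T̂_A − T̂_B = 7.6992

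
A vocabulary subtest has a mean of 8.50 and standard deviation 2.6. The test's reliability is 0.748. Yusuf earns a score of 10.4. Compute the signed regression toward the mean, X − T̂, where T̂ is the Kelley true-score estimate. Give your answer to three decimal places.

0.479

T̂ = 0.748(10.4) + 0.252(8.50) = 7.7792 + 2.14200 = 9.92120 → 9.9212
X − T̂ = 10.4 − 9.9212 = 0.4788 → 0.479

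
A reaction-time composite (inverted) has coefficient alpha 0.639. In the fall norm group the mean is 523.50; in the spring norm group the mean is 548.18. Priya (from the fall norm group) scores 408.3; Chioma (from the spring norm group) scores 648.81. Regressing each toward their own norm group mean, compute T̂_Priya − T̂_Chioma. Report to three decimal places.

T̂_Priya = 0.639(408.3) + 0.361(523.50) = 449.88720
T̂_Chioma = 0.639(648.81) + 0.361(548.18) = 612.48257
Difference = 449.88720 − 612.48257 = -162.59537

-162.595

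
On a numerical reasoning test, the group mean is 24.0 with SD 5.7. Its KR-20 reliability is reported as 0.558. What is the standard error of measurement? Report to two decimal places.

3.79

SEM = SD · √(1 − ρ) = 5.7 × √0.442 = 5.7 × 0.6648 = 3.790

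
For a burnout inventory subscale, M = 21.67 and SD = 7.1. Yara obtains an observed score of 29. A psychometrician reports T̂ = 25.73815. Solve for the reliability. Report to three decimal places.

0.555

T̂ = ρX + (1 − ρ)μ  ⇒  T̂ − μ = ρ(X − μ)
ρ = (T̂ − μ)/(X − μ) = (25.73815 − 21.67) / (29 − 21.67) = 4.06815 / 7.33 = 0.55500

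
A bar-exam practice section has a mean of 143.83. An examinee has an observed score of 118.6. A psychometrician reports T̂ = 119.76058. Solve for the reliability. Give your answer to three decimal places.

0.954

T̂ = ρX + (1 − ρ)μ  ⇒  T̂ − μ = ρ(X − μ)
ρ = (T̂ − μ)/(X − μ) = (119.76058 − 143.83) / (118.6 − 143.83) = -24.06942 / -25.23 = 0.95400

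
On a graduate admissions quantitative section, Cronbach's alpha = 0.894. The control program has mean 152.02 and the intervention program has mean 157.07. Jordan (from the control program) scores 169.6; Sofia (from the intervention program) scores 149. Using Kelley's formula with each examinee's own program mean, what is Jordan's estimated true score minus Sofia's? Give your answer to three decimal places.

17.881

T̂_Jordan = 0.894(169.6) + 0.106(152.02) = 167.73652
T̂_Sofia = 0.894(149) + 0.106(157.07) = 149.85542
Difference = 167.73652 − 149.85542 = 17.88110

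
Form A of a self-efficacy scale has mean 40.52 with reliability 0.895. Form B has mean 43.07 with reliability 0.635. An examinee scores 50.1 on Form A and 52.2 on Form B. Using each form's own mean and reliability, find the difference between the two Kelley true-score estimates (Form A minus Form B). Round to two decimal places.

T̂_A = 0.895(50.1) + 0.105(40.52) = 49.0941
T̂_B = 0.635(52.2) + 0.365(43.07) = 48.8676
T̂_A − T̂_B = 0.2265

0.23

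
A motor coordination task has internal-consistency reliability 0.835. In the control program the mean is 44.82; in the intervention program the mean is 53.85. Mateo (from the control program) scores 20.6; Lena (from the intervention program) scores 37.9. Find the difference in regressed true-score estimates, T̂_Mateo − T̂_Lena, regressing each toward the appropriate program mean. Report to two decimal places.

-15.94

T̂_Mateo = 0.835(20.6) + 0.165(44.82) = 24.5963
T̂_Lena = 0.835(37.9) + 0.165(53.85) = 40.5318
Difference = 24.5963 − 40.5318 = -15.9354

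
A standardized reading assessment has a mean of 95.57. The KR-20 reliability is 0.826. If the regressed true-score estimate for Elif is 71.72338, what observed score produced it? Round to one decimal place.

T̂ = ρX + (1 − ρ)μ  ⇒  X = (T̂ − (1 − ρ)μ) / ρ
X = (71.72338 − 0.174 × 95.57) / 0.826 = (71.72338 − 16.62918) / 0.826 = 55.09420 / 0.826 = 66.700

66.7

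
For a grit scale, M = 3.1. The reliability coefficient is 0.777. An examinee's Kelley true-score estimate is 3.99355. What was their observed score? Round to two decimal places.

T̂ = ρX + (1 − ρ)μ  ⇒  X = (T̂ − (1 − ρ)μ) / ρ
X = (3.99355 − 0.223 × 3.1) / 0.777 = (3.99355 − 0.6913) / 0.777 = 3.30225 / 0.777 = 4.2500

4.25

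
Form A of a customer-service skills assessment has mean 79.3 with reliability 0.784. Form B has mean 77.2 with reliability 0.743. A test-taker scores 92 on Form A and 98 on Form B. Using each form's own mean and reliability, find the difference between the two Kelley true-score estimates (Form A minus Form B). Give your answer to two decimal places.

-3.40

T̂_A = 0.784(92) + 0.216(79.3) = 89.2568
T̂_B = 0.743(98) + 0.257(77.2) = 92.6544
T̂_A − T̂_B = -3.3976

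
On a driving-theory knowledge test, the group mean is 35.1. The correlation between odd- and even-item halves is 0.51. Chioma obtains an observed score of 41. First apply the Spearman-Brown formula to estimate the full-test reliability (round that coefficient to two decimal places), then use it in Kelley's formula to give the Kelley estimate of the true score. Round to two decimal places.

Spearman-Brown: ρ = 2r/(1 + r) = 2(0.51)/(1 + 0.51) = 1.020/1.51 = 0.6755 → 0.68
T̂ = 0.68(41) + 0.32(35.1) = 27.88 + 11.232 = 39.112 → 39.11

39.11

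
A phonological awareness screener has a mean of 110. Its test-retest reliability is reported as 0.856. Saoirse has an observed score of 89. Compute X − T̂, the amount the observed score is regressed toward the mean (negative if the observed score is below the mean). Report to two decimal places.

-3.02

T̂ = ρX + (1 − ρ)μ
  = 0.856 × 89 + 0.144 × 110
  = 76.184 + 15.840
  = 92.0240
  ≈ 92.024
X − T̂ = 89 − 92.024 = -3.024 → -3.02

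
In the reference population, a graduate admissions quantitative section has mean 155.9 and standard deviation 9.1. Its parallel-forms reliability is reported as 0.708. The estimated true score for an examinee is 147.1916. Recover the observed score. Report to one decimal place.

T̂ = ρX + (1 − ρ)μ  ⇒  X = (T̂ − (1 − ρ)μ) / ρ
X = (147.1916 − 0.292 × 155.9) / 0.708 = (147.1916 − 45.5228) / 0.708 = 101.6688 / 0.708 = 143.600

143.6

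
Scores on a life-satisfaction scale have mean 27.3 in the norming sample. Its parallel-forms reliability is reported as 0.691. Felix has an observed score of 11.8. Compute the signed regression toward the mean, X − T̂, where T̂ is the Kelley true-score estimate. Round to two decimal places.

-4.79

T̂ = ρX + (1 − ρ)μ
  = 0.691 × 11.8 + 0.309 × 27.3
  = 8.1538 + 8.4357
  = 16.5895
  ≈ 16.590
X − T̂ = 11.8 − 16.590 = -4.790 → -4.79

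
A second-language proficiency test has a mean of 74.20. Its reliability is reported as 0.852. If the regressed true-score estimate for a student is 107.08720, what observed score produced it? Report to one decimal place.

112.8

T̂ = ρX + (1 − ρ)μ  ⇒  X = (T̂ − (1 − ρ)μ) / ρ
X = (107.08720 − 0.148 × 74.20) / 0.852 = (107.08720 − 10.98160) / 0.852 = 96.10560 / 0.852 = 112.800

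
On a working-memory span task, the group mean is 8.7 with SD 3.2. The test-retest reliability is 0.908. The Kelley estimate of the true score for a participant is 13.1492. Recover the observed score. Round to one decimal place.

13.6

T̂ = ρX + (1 − ρ)μ  ⇒  X = (T̂ − (1 − ρ)μ) / ρ
X = (13.1492 − 0.092 × 8.7) / 0.908 = (13.1492 − 0.8004) / 0.908 = 12.3488 / 0.908 = 13.600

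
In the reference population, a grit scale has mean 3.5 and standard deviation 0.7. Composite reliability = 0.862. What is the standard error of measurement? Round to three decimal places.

0.260

SEM = SD · √(1 − ρ) = 0.7 × √0.138 = 0.7 × 0.3715 = 0.2600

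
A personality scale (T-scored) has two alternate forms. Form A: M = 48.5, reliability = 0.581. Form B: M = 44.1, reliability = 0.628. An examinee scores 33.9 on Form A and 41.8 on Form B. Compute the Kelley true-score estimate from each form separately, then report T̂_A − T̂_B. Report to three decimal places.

-2.638

T̂_A = 0.581(33.9) + 0.419(48.5) = 40.01740
T̂_B = 0.628(41.8) + 0.372(44.1) = 42.65560
T̂_A − T̂_B = -2.63820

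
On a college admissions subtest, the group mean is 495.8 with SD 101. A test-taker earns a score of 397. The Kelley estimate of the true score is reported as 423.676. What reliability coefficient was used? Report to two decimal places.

0.73

T̂ = ρX + (1 − ρ)μ  ⇒  T̂ − μ = ρ(X − μ)
ρ = (T̂ − μ)/(X − μ) = (423.676 − 495.8) / (397 − 495.8) = -72.124 / -98.8 = 0.7300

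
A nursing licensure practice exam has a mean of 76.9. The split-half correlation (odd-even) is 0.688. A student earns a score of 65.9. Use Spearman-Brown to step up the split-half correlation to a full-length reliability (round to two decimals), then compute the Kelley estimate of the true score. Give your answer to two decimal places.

67.88

Spearman-Brown: ρ = 2r/(1 + r) = 2(0.688)/(1 + 0.688) = 1.3760/1.688 = 0.8152 → 0.82
T̂ = ρX + (1 − ρ)μ
  = 0.82 × 65.9 + 0.18 × 76.9
  = 54.038 + 13.842
  = 67.880
  ≈ 67.88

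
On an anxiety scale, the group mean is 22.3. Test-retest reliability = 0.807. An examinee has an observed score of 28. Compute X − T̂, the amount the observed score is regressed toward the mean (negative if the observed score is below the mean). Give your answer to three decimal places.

1.100

Weight the observed score by reliability and the mean by (1 − reliability): T̂ = 0.807·28 + 0.193·22.3 = 22.596 + 4.3039 = 26.89990.
X − T̂ = 28 − 26.8999 = 1.1001 → 1.100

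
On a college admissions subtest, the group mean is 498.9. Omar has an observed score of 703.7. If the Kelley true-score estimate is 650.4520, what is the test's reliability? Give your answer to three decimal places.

T̂ = ρX + (1 − ρ)μ  ⇒  T̂ − μ = ρ(X − μ)
ρ = (T̂ − μ)/(X − μ) = (650.4520 − 498.9) / (703.7 − 498.9) = 151.5520 / 204.8 = 0.74000

0.740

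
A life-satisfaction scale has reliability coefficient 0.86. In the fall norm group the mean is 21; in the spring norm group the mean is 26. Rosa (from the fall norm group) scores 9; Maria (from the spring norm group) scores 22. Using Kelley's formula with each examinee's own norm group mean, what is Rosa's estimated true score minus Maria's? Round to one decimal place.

T̂_Rosa = 0.86(9) + 0.14(21) = 10.680
T̂_Maria = 0.86(22) + 0.14(26) = 22.560
Difference = 10.680 − 22.560 = -11.880

-11.9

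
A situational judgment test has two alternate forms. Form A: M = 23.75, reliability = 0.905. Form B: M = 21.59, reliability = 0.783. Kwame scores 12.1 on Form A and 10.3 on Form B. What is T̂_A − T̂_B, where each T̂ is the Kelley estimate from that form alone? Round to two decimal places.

T̂_A = 0.905(12.1) + 0.095(23.75) = 13.2067
T̂_B = 0.783(10.3) + 0.217(21.59) = 12.7499
T̂_A − T̂_B = 0.4568

0.46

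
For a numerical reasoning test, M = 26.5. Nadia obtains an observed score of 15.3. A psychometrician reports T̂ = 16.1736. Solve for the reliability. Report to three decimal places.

T̂ = ρX + (1 − ρ)μ  ⇒  T̂ − μ = ρ(X − μ)
ρ = (T̂ − μ)/(X − μ) = (16.1736 − 26.5) / (15.3 − 26.5) = -10.3264 / -11.2 = 0.92200

0.922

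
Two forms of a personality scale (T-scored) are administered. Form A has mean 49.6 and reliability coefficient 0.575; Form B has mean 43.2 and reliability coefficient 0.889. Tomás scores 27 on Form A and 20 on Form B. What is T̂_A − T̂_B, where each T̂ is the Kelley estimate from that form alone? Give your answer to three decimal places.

T̂_A = 0.575(27) + 0.425(49.6) = 36.60500
T̂_B = 0.889(20) + 0.111(43.2) = 22.57520
T̂_A − T̂_B = 14.02980

14.030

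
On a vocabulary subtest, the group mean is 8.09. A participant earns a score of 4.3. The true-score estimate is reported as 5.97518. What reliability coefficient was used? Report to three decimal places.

0.558

T̂ = ρX + (1 − ρ)μ  ⇒  T̂ − μ = ρ(X − μ)
ρ = (T̂ − μ)/(X − μ) = (5.97518 − 8.09) / (4.3 − 8.09) = -2.11482 / -3.79 = 0.55800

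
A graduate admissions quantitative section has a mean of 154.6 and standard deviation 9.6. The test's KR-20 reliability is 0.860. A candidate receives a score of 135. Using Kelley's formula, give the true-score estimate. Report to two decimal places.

T̂ = ρX + (1 − ρ)μ
  = 0.860 × 135 + 0.140 × 154.6
  = 116.100 + 21.6440
  = 137.744
  ≈ 137.74

137.74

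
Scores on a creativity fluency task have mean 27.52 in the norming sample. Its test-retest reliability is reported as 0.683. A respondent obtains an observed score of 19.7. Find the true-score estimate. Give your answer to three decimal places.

Regress the observed score toward the mean by the unreliability: T̂ = 0.683·19.7 + 0.317·27.52 = 13.4551 + 8.72384 = 22.1789.

22.179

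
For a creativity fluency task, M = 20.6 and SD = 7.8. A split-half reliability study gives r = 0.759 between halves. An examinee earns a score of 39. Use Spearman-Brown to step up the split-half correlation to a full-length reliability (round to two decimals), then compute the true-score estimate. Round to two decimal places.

36.42

Spearman-Brown: ρ = 2r/(1 + r) = 2(0.759)/(1 + 0.759) = 1.5180/1.759 = 0.8630 → 0.86
T̂ = 0.86(39) + 0.14(20.6) = 33.54 + 2.884 = 36.424 → 36.42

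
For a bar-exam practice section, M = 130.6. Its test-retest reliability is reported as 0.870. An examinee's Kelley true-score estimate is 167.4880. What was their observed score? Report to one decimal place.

173.0

T̂ = ρX + (1 − ρ)μ  ⇒  X = (T̂ − (1 − ρ)μ) / ρ
X = (167.4880 − 0.130 × 130.6) / 0.870 = (167.4880 − 16.9780) / 0.870 = 150.5100 / 0.870 = 173.000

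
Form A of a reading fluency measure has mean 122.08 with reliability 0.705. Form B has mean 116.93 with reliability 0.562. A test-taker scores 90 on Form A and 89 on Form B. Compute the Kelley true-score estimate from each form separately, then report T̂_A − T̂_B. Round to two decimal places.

-1.77

T̂_A = 0.705(90) + 0.295(122.08) = 99.4636
T̂_B = 0.562(89) + 0.438(116.93) = 101.2333
T̂_A − T̂_B = -1.7697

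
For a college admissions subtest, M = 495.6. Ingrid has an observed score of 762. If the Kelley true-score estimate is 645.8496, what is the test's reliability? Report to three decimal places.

T̂ = ρX + (1 − ρ)μ  ⇒  T̂ − μ = ρ(X − μ)
ρ = (T̂ − μ)/(X − μ) = (645.8496 − 495.6) / (762 − 495.6) = 150.2496 / 266.4 = 0.56400

0.564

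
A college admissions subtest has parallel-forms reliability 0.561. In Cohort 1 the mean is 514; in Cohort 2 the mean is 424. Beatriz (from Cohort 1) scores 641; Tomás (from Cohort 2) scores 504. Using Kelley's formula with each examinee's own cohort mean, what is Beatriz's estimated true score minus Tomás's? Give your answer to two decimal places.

T̂_Beatriz = 0.561(641) + 0.439(514) = 585.2470
T̂_Tomás = 0.561(504) + 0.439(424) = 468.8800
Difference = 585.2470 − 468.8800 = 116.3670

116.37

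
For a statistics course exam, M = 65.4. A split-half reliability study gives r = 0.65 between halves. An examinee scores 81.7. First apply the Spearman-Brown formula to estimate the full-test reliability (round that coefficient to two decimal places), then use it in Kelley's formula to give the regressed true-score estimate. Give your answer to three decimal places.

78.277

Spearman-Brown: ρ = 2r/(1 + r) = 2(0.65)/(1 + 0.65) = 1.300/1.65 = 0.7879 → 0.79
Regress the observed score toward the mean by the unreliability: T̂ = 0.79·81.7 + 0.21·65.4 = 64.543 + 13.734 = 78.2770.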